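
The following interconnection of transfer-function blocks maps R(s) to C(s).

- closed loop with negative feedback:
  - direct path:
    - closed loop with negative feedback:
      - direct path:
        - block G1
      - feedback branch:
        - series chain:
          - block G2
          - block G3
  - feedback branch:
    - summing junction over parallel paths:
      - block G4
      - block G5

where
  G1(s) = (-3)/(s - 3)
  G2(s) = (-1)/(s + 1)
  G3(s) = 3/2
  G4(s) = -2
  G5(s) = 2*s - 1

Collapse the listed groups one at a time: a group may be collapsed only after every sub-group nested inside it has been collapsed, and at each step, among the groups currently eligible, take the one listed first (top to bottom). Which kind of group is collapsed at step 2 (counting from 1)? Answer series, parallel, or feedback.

Step 1: multiply G2, G3 (series)
Step 2: collapse the loop (G1 forward, (G2*G3) return)
Step 3: parallel reduction of G4, G5
Step 4: feedback reduction of [G1/(1+G1*(G2*G3))], (G4+G5)
Step 2: feedback.

Answer: feedback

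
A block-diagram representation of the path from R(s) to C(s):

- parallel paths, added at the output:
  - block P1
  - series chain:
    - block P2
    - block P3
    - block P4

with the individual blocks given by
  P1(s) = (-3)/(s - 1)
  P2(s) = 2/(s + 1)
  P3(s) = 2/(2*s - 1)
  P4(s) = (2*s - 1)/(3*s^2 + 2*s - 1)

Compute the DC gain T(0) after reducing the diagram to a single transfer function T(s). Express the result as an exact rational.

Reducing step by step:

Step 1: multiply P2, P3, P4 (series): 4/(3*s^3 + 5*s^2 + s - 1)
Step 2: parallel reduction of P1, (P2*P3*P4): (-9*s^3 - 15*s^2 + s - 1)/(3*s^4 + 2*s^3 - 4*s^2 - 2*s + 1)
Evaluating the step-2 result (the overall T(s)) at s = 0 gives T(0) = -1/1 = -1.

Answer: -1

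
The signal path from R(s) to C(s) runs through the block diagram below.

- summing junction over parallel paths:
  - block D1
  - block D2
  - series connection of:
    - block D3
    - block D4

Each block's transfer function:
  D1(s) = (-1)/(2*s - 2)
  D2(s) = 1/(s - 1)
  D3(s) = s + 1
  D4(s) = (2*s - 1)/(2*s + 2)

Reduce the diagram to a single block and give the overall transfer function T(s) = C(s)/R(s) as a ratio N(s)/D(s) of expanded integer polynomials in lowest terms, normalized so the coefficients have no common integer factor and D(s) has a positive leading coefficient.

The answer is (2*s^2 - 3*s + 2)/(2*s - 2).

Reasoning:
1. series reduction of D3, D4 = s - 1/2
2. sum the parallel branches D1, D2, (D3*D4); the result is T(s) itself (integer coefficients, no common factor, positive leading denominator coefficient)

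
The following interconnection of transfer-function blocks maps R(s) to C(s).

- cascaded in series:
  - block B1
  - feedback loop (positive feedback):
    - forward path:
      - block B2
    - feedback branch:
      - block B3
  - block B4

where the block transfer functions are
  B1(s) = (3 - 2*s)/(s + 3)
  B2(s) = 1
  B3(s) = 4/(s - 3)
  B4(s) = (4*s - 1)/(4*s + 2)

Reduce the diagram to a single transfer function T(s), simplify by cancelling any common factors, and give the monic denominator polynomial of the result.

Step 1 - collapse the loop (B2 forward, B3 return), giving (s - 3)/(s - 7)
Step 2 - multiply B1, [B2/(1-B2*B3)], B4 (series), giving (-8*s^3 + 38*s^2 - 45*s + 9)/(4*s^3 - 14*s^2 - 92*s - 42)
T(s) is the step-2 result (common factors already cancelled). Leading coefficient of the denominator: 4. Divide through by 4 for the monic polynomial.

Answer: s^3 - 7*s^2/2 - 23*s - 21/2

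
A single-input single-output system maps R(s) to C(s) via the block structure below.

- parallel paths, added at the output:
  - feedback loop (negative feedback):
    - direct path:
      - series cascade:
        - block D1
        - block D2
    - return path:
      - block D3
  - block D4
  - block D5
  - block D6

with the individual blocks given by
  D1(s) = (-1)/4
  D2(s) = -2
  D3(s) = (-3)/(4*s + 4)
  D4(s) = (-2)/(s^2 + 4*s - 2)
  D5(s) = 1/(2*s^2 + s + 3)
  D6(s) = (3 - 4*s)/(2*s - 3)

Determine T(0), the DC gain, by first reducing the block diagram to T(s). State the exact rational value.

Step 1 - reduce the series chain D1, D2 -> 1/2
Step 2 - collapse the loop ((D1*D2) forward, D3 return) -> (4*s + 4)/(8*s + 5)
Step 3 - parallel reduction of [(D1*D2)/(1+(D1*D2)*D3)], D4, D5, D6 -> (-48*s^6 - 216*s^5 - 114*s^4 - 139*s^3 + 42*s^2 + 112*s + 102)/(32*s^6 + 116*s^5 - 108*s^4 - 17*s^3 - 281*s^2 - 66*s + 90)
That last expression is T(s); at s = 0 only the constant terms survive, so T(0) = 102/90 = 17/15.

Hence the answer: 17/15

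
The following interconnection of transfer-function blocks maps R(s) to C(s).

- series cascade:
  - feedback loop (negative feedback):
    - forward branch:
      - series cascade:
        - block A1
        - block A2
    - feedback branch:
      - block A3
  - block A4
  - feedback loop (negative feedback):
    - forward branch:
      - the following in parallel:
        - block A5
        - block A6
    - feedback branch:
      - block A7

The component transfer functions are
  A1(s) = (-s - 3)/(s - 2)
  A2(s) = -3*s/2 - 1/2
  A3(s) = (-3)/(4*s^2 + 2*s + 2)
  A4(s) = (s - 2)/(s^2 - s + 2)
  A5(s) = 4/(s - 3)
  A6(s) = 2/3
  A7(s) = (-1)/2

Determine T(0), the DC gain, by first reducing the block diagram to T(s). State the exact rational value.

The answer is -3/17.

Reasoning:
(1) reduce the series chain A1, A2 -> (3*s^2 + 10*s + 3)/(2*s - 4)
(2) close the feedback loop around (A1*A2), A3 -> (12*s^4 + 46*s^3 + 38*s^2 + 26*s + 6)/(8*s^3 - 21*s^2 - 34*s - 17)
(3) sum the parallel branches A5, A6 -> (2*s + 6)/(3*s - 9)
(4) reduce the feedback loop with forward (A5+A6) and return A7 -> (s + 3)/(s - 6)
(5) cascade [(A1*A2)/(1+(A1*A2)*A3)], A4, [(A5+A6)/(1+(A5+A6)*A7)] -> (12*s^6 + 58*s^5 + 12*s^4 - 212*s^3 - 196*s^2 - 150*s - 36)/(8*s^6 - 77*s^5 + 177*s^4 - 43*s^3 + 99*s^2 + 272*s + 204)
The step-5 result is T(s). Setting s = 0: T(0) = -36/204 = -3/17.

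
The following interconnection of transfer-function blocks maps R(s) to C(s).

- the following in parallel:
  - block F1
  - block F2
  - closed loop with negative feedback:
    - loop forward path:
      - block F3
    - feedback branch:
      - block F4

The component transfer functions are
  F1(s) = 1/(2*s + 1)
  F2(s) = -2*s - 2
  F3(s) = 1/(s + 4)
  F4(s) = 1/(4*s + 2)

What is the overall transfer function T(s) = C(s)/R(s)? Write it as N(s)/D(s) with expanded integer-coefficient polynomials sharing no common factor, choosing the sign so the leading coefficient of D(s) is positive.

1. feedback reduction of F3, F4 gives (4*s + 2)/(4*s^2 + 18*s + 9)
2. parallel reduction of F1, F2, [F3/(1+F3*F4)], giving the overall T(s)

Final answer: (-16*s^4 - 96*s^3 - 140*s^2 - 64*s - 7)/(8*s^3 + 40*s^2 + 36*s + 9)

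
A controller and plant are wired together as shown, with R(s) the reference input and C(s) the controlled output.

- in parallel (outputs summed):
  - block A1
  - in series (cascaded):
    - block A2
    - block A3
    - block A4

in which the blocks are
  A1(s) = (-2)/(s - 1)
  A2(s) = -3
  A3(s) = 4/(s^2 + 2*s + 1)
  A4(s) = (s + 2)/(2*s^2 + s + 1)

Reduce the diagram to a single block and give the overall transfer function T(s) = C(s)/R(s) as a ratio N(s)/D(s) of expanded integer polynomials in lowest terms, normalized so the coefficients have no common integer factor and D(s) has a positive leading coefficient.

Answer: (-4*s^4 - 10*s^3 - 22*s^2 - 18*s + 22)/(2*s^5 + 3*s^4 - 2*s^2 - 2*s - 1)

Working:
1. cascade A2, A3, A4 -> (-12*s - 24)/(2*s^4 + 5*s^3 + 5*s^2 + 3*s + 1)
2. sum the parallel branches A1, (A2*A3*A4), which is the overall transfer function T(s) = C(s)/R(s) in lowest terms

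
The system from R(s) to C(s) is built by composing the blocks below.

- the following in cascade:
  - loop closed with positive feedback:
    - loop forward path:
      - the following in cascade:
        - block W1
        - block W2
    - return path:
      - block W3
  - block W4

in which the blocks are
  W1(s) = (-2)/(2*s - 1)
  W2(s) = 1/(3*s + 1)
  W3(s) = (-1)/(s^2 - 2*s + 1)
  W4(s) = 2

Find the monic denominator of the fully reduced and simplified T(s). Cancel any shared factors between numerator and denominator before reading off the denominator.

The answer is s^4 - 13*s^3/6 + 7*s^2/6 + s/6 - 1/2.

Reasoning:
[1] cascade W1, W2 -> (-2)/(6*s^2 - s - 1)
[2] collapse the loop ((W1*W2) forward, W3 return) -> (-2*s^2 + 4*s - 2)/(6*s^4 - 13*s^3 + 7*s^2 + s - 3)
[3] combine [(W1*W2)/(1-(W1*W2)*W3)], W4 in series -> (-4*s^2 + 8*s - 4)/(6*s^4 - 13*s^3 + 7*s^2 + s - 3)
That last expression is T(s), already simplified. Scaling its denominator by 1/6 (the reciprocal of the leading coefficient) yields the monic denominator.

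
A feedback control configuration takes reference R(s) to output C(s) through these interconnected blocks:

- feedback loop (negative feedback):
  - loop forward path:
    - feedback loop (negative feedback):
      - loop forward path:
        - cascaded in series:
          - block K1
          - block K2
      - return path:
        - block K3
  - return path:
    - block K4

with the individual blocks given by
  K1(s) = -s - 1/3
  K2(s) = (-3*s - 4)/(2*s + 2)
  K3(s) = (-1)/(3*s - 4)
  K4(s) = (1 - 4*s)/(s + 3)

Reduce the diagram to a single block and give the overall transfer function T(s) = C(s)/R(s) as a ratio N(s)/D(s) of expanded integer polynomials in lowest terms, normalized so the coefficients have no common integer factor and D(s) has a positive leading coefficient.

Answer: (-27*s^4 - 90*s^3 + 21*s^2 + 160*s + 48)/(108*s^4 - 207*s^2 + 75*s + 100)

Working:
Step 1 - cascade K1, K2, giving (9*s^2 + 15*s + 4)/(6*s + 6)
Step 2 - close the feedback loop around (K1*K2), K3, giving (27*s^3 + 9*s^2 - 48*s - 16)/(9*s^2 - 21*s - 28)
Step 3 - feedback reduction of [(K1*K2)/(1+(K1*K2)*K3)], K4, giving the overall T(s)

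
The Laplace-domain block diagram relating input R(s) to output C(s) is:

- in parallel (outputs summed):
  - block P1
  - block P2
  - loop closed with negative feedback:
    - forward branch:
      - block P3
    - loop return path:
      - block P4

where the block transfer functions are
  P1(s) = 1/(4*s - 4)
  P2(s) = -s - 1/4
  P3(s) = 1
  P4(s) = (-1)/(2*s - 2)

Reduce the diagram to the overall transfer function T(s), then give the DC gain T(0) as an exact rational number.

1. apply the feedback formula to P3, P4 -> (2*s - 2)/(2*s - 3)
2. sum the parallel branches P1, P2, [P3/(1+P3*P4)] -> (-8*s^3 + 26*s^2 - 21*s + 2)/(8*s^2 - 20*s + 12)
Evaluating the step-2 result (the overall T(s)) at s = 0 gives T(0) = 2/12 = 1/6.

Answer: 1/6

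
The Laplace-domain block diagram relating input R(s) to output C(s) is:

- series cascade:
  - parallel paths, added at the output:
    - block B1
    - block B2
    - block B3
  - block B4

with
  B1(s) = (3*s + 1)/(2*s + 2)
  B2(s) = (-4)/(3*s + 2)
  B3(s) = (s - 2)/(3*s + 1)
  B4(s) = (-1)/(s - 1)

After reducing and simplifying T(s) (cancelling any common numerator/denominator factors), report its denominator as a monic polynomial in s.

Step 1. combine B1, B2, B3 in parallel -> (33*s^3 + 10*s^2 - 33*s - 14)/(18*s^3 + 36*s^2 + 22*s + 4)
Step 2. cascade (B1+B2+B3), B4 -> (-33*s^3 - 10*s^2 + 33*s + 14)/(18*s^4 + 18*s^3 - 14*s^2 - 18*s - 4)
That last expression is T(s), already simplified. Scaling its denominator by 1/18 (the reciprocal of the leading coefficient) yields the monic denominator.

Hence the answer: s^4 + s^3 - 7*s^2/9 - s - 2/9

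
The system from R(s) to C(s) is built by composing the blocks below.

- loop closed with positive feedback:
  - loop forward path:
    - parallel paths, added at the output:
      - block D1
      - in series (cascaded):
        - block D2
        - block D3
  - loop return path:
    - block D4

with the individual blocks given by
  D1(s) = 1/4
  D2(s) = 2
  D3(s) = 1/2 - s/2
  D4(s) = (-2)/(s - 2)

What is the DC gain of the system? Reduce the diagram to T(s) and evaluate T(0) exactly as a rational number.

Step 1 - multiply D2, D3 (series), giving 1 - s
Step 2 - parallel reduction of D1, (D2*D3), giving 5/4 - s
Step 3 - apply the feedback formula to (D1+(D2*D3)), D4, giving (4*s^2 - 13*s + 10)/(4*s - 2)
DC gain: substitute s = 0 into T(s) from step 3: T(0) = 10/(-2) = -5.

Final answer: -5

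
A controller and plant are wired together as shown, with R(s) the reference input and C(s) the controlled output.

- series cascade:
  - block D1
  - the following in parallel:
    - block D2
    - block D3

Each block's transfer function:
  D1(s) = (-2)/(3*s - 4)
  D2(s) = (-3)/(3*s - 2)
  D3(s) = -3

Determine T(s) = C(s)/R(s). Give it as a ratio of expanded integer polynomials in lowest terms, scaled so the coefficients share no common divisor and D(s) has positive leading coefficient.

The answer is (18*s - 6)/(9*s^2 - 18*s + 8).

Reasoning:
Step 1: reduce the parallel group D2, D3; result (3 - 9*s)/(3*s - 2)
Step 2: series reduction of D1, (D2+D3): this yields T(s), and no further normalization is needed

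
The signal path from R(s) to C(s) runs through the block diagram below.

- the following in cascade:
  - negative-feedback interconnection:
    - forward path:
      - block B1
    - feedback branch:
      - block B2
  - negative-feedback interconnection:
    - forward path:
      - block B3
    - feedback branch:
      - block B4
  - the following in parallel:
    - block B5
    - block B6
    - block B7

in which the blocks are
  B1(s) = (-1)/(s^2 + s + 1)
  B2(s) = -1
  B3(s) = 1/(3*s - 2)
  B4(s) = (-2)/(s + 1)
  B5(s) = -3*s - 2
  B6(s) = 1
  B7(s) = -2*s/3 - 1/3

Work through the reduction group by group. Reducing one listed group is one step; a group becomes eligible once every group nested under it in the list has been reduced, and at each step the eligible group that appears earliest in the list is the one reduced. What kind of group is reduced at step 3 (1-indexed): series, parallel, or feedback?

Step 1: collapse the loop (B1 forward, B2 return)
Step 2: feedback reduction of B3, B4
Step 3: add B5, B6, B7 (parallel)
Step 4: multiply [B1/(1+B1*B2)], [B3/(1+B3*B4)], (B5+B6+B7) (series)
The group at step 3 is a parallel group.

Answer: parallel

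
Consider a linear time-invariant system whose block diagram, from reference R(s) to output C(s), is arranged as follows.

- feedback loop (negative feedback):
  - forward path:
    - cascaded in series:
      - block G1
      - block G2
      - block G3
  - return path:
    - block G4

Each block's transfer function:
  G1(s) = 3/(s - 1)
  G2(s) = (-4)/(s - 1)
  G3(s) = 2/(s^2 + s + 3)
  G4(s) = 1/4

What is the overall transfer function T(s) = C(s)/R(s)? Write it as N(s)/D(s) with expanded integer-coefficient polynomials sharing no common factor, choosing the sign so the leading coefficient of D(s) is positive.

[1] combine G1, G2, G3 in series -> (-24)/(s^4 - s^3 + 2*s^2 - 5*s + 3)
[2] collapse the loop ((G1*G2*G3) forward, G4 return); the result is T(s) itself (integer coefficients, no common factor, positive leading denominator coefficient)

Answer: (-24)/(s^4 - s^3 + 2*s^2 - 5*s - 3)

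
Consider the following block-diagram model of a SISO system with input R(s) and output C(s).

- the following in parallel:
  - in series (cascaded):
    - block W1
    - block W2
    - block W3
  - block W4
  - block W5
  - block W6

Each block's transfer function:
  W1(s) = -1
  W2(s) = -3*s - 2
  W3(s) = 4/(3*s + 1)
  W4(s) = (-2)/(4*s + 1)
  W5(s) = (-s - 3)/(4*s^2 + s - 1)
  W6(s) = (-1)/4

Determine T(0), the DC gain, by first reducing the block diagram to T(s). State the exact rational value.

Step 1 - cascade W1, W2, W3: (12*s + 8)/(3*s + 1)
Step 2 - reduce the parallel group (W1*W2*W3), W4, W5, W6: (720*s^4 + 712*s^3 - 115*s^2 - 210*s - 35)/(192*s^4 + 160*s^3 - 4*s^2 - 24*s - 4)
DC gain: substitute s = 0 into T(s) from step 2: T(0) = -35/(-4) = 35/4.

Therefore the answer is 35/4.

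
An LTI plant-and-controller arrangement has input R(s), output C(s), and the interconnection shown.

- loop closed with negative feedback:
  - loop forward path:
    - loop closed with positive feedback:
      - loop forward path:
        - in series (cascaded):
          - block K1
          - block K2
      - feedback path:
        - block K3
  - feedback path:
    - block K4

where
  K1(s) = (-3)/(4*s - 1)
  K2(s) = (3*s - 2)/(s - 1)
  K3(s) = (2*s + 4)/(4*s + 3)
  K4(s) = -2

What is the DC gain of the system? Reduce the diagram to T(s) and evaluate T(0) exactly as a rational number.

[1] multiply K1, K2 (series): (6 - 9*s)/(4*s^2 - 5*s + 1)
[2] apply the feedback formula to (K1*K2), K3: (-36*s^2 - 3*s + 18)/(16*s^3 + 10*s^2 + 13*s - 21)
[3] feedback reduction of [(K1*K2)/(1-(K1*K2)*K3)], K4: (-36*s^2 - 3*s + 18)/(16*s^3 + 82*s^2 + 19*s - 57)
Step 3 gives the overall T(s). Then T(0) = 18/(-57) = -6/19.

Hence the answer: -6/19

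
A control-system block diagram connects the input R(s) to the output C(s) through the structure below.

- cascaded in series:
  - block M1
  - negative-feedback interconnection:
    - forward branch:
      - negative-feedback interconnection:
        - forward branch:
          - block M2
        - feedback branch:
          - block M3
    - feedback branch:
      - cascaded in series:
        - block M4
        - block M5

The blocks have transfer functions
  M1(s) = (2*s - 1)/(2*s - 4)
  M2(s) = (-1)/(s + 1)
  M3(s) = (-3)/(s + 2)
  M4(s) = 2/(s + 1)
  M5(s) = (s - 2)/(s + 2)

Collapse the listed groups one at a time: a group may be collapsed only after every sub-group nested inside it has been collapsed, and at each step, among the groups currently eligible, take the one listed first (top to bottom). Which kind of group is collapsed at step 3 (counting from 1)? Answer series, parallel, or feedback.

Step 1. reduce the feedback loop with forward M2 and return M3
Step 2. multiply M4, M5 (series)
Step 3. close the feedback loop around [M2/(1+M2*M3)], (M4*M5)
Step 4. series reduction of M1, [[M2/(1+M2*M3)]/(1+[M2/(1+M2*M3)]*(M4*M5))]
At step 3 the group reduced is feedback.

Answer: feedback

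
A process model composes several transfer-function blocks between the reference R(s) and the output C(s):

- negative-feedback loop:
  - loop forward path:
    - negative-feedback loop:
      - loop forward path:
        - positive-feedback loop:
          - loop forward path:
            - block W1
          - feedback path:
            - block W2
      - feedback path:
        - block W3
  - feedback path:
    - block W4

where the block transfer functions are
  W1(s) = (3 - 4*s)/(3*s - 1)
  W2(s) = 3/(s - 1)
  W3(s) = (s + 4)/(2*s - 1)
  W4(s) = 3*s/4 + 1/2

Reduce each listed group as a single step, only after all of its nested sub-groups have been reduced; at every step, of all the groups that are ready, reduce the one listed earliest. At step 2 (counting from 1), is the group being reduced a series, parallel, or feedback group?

Step 1: apply the feedback formula to W1, W2
Step 2: apply the feedback formula to [W1/(1-W1*W2)], W3
Step 3: close the feedback loop around [[W1/(1-W1*W2)]/(1+[W1/(1-W1*W2)]*W3)], W4
At step 2 the group reduced is feedback.

Therefore the answer is feedback.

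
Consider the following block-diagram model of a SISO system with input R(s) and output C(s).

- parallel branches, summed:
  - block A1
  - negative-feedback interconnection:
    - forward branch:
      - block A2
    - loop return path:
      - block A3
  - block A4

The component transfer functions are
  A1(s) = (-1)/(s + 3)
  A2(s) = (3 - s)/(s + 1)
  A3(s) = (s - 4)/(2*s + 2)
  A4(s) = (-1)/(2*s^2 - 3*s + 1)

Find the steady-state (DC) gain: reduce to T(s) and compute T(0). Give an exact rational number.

Step 1. apply the feedback formula to A2, A3 = (-2*s^2 + 4*s + 6)/(s^2 + 11*s - 10)
Step 2. parallel reduction of A1, [A2/(1+A2*A3)], A4 = (-4*s^5 + 20*s^3 + 18*s^2 - 100*s + 58)/(2*s^5 + 25*s^4 + 5*s^3 - 115*s^2 + 113*s - 30)
DC gain: substitute s = 0 into T(s) from step 2: T(0) = 58/(-30) = -29/15.

Hence the answer: -29/15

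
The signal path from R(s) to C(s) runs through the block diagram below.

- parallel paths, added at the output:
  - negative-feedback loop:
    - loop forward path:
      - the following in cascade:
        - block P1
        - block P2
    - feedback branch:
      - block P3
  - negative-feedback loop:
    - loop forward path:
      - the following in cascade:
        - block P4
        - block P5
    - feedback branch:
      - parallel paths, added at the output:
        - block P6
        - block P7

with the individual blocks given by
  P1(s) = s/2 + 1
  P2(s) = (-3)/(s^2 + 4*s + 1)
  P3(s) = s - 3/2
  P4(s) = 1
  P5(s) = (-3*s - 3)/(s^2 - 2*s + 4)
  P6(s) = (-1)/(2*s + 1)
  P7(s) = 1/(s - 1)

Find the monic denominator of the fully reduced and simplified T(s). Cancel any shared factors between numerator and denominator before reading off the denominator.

Step 1 - series reduction of P1, P2 -> (-3*s - 6)/(2*s^2 + 8*s + 2)
Step 2 - collapse the loop ((P1*P2) forward, P3 return) -> (6*s + 12)/(2*s^2 - 13*s - 22)
Step 3 - multiply P4, P5 (series) -> (-3*s - 3)/(s^2 - 2*s + 4)
Step 4 - reduce the parallel group P6, P7 -> (s + 2)/(2*s^2 - s - 1)
Step 5 - collapse the loop ((P4*P5) forward, (P6+P7) return) -> (-6*s^3 - 3*s^2 + 6*s + 3)/(2*s^4 - 5*s^3 + 6*s^2 - 11*s - 10)
Step 6 - parallel reduction of [(P1*P2)/(1+(P1*P2)*P3)], [(P4*P5)/(1+(P4*P5)*(P6+P7))] -> (66*s^4 + 159*s^3 - 363*s - 186)/(4*s^6 - 36*s^5 + 33*s^4 + 10*s^3 - 9*s^2 + 372*s + 220)
The result of step 6 is T(s) in lowest terms. Its denominator has leading coefficient 4; dividing the denominator through by 4 makes it monic.

Therefore the answer is s^6 - 9*s^5 + 33*s^4/4 + 5*s^3/2 - 9*s^2/4 + 93*s + 55.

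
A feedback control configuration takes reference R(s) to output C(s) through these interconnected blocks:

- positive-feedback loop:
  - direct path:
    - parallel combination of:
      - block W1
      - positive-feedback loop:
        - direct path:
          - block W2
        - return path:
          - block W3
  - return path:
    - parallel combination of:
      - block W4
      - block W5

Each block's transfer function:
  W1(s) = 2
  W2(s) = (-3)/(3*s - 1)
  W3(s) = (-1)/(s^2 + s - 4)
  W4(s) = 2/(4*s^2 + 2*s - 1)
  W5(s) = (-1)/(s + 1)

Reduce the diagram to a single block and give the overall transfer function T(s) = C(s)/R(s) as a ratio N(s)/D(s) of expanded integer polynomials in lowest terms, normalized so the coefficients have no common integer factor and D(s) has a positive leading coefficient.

First reduce the diagram to T(s).

Step 1 - collapse the loop (W2 forward, W3 return); result (-3*s^2 - 3*s + 12)/(3*s^3 + 2*s^2 - 13*s + 1)
Step 2 - combine W1, [W2/(1-W2*W3)] in parallel; result (6*s^3 + s^2 - 29*s + 14)/(3*s^3 + 2*s^2 - 13*s + 1)
Step 3 - combine W4, W5 in parallel; result (3 - 4*s^2)/(4*s^3 + 6*s^2 + s - 1)
Step 4 - close the feedback loop around (W1+[W2/(1-W2*W3)]), (W4+W5); the result is T(s) itself (integer coefficients, no common factor, positive leading denominator coefficient)

Answer: (24*s^6 + 40*s^5 - 104*s^4 - 123*s^3 + 54*s^2 + 43*s - 14)/(12*s^6 + 50*s^5 - 33*s^4 - 209*s^3 + 44*s^2 + 101*s - 43)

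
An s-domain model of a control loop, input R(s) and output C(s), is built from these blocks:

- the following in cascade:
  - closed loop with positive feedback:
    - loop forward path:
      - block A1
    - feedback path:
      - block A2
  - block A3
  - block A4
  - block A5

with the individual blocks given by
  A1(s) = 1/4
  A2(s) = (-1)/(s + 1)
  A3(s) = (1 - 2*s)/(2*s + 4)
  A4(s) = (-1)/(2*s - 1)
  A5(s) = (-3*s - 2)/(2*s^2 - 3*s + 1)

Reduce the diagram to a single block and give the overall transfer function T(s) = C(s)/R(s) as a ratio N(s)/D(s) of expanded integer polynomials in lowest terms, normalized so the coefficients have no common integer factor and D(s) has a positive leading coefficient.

Step 1: collapse the loop (A1 forward, A2 return): (s + 1)/(4*s + 5)
Step 2: cascade [A1/(1-A1*A2)], A3, A4, A5; the result is T(s) itself (integer coefficients, no common factor, positive leading denominator coefficient)

Final answer: (-3*s^2 - 5*s - 2)/(16*s^4 + 28*s^3 - 30*s^2 - 34*s + 20)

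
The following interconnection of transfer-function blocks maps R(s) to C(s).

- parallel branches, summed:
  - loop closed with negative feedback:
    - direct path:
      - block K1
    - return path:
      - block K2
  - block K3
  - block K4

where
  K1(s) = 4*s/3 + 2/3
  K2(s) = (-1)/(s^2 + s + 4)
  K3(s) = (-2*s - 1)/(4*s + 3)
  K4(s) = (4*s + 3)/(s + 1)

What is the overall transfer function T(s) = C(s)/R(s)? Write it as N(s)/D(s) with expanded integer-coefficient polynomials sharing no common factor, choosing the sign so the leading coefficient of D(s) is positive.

The answer is (16*s^5 + 94*s^4 + 175*s^3 + 319*s^2 + 312*s + 104)/(12*s^4 + 17*s^3 + 42*s^2 + 67*s + 30).

Reasoning:
Step 1. close the feedback loop around K1, K2: (4*s^3 + 6*s^2 + 18*s + 8)/(3*s^2 - s + 10)
Step 2. sum the parallel branches [K1/(1+K1*K2)], K3, K4, giving the overall T(s)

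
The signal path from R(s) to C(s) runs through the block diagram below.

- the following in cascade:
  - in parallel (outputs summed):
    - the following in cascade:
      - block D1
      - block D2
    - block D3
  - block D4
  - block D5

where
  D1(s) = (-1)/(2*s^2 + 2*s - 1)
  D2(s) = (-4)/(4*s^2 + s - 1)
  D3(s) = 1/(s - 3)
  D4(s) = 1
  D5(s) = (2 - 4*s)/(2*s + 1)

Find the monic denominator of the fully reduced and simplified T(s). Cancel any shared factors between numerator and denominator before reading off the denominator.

Answer: s^6 - 5*s^5/4 - 41*s^4/8 - s^3 + 29*s^2/16 + s/4 - 3/16

Working:
Step 1. cascade D1, D2; result 4/(8*s^4 + 10*s^3 - 4*s^2 - 3*s + 1)
Step 2. parallel reduction of (D1*D2), D3; result (8*s^4 + 10*s^3 - 4*s^2 + s - 11)/(8*s^5 - 14*s^4 - 34*s^3 + 9*s^2 + 10*s - 3)
Step 3. combine ((D1*D2)+D3), D4, D5 in series; result (-32*s^5 - 24*s^4 + 36*s^3 - 12*s^2 + 46*s - 22)/(16*s^6 - 20*s^5 - 82*s^4 - 16*s^3 + 29*s^2 + 4*s - 3)
Step 3 gives the fully reduced T(s), with no common factor left to cancel. The denominator's leading coefficient is 16, so divide each of its coefficients by 16 to get the monic form.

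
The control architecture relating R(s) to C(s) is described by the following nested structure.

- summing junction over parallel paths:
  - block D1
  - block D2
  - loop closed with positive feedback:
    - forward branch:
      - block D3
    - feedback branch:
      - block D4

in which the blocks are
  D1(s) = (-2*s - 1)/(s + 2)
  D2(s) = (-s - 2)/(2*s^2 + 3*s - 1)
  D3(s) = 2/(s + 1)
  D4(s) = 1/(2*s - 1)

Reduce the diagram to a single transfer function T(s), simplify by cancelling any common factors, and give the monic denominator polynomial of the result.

(1) reduce the feedback loop with forward D3 and return D4 gives (4*s - 2)/(2*s^2 + s - 3)
(2) add D1, D2, [D3/(1-D3*D4)] (parallel) gives (-8*s^5 - 14*s^4 + 17*s^3 + 22*s^2 - 6*s + 13)/(4*s^5 + 16*s^4 + 11*s^3 - 20*s^2 - 17*s + 6)
No further cancellation is possible in the step-2 result, so that is T(s). Its denominator becomes monic after dividing by the leading coefficient 4.

Final answer: s^5 + 4*s^4 + 11*s^3/4 - 5*s^2 - 17*s/4 + 3/2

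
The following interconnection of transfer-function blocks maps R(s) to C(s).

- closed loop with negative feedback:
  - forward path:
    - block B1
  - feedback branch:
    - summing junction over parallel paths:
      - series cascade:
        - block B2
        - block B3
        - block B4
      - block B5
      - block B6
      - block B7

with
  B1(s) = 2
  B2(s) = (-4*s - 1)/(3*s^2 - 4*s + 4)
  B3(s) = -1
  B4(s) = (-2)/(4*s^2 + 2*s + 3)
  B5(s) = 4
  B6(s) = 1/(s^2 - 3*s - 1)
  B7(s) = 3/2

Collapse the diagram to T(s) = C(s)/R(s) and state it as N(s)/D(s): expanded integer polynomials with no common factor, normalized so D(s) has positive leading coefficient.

Step 1: reduce the series chain B2, B3, B4 -> (-8*s - 2)/(12*s^4 - 10*s^3 + 17*s^2 - 4*s + 12)
Step 2: parallel reduction of (B2*B3*B4), B5, B6, B7 -> (132*s^6 - 506*s^5 + 409*s^4 - 531*s^3 + 155*s^2 - 332*s - 104)/(24*s^6 - 92*s^5 + 70*s^4 - 90*s^3 + 14*s^2 - 64*s - 24)
Step 3: collapse the loop (B1 forward, ((B2*B3*B4)+B5+B6+B7) return), giving the overall T(s)

Answer: (12*s^6 - 46*s^5 + 35*s^4 - 45*s^3 + 7*s^2 - 32*s - 12)/(72*s^6 - 276*s^5 + 222*s^4 - 288*s^3 + 81*s^2 - 182*s - 58)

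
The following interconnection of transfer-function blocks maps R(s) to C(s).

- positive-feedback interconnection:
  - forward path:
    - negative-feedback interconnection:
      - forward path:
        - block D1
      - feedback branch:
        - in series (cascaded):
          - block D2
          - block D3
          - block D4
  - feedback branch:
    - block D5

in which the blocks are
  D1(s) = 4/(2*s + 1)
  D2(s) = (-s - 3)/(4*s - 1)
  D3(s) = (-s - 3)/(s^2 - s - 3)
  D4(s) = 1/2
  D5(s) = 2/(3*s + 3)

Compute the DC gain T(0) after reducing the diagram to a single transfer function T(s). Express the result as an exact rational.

Reducing step by step:

Step 1. reduce the series chain D2, D3, D4 = (s^2 + 6*s + 9)/(8*s^3 - 10*s^2 - 22*s + 6)
Step 2. reduce the feedback loop with forward D1 and return (D2*D3*D4) = (16*s^3 - 20*s^2 - 44*s + 12)/(8*s^4 - 6*s^3 - 25*s^2 + 7*s + 21)
Step 3. close the feedback loop around [D1/(1+D1*(D2*D3*D4))], D5 = (48*s^4 - 12*s^3 - 192*s^2 - 96*s + 36)/(24*s^5 + 6*s^4 - 125*s^3 - 14*s^2 + 172*s + 39)
DC gain: substitute s = 0 into T(s) from step 3: T(0) = 36/39 = 12/13.

Answer: 12/13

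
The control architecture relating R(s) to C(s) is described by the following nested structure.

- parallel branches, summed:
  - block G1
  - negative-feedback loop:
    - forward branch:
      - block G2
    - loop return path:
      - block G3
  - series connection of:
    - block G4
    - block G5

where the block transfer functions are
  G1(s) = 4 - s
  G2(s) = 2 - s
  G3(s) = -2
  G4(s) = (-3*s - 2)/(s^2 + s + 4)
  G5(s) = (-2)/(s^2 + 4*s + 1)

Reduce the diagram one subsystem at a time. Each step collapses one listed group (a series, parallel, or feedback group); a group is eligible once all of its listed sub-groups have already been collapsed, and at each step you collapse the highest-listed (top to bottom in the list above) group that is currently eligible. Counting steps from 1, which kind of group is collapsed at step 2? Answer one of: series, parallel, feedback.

Reducing step by step:

Step 1 - feedback reduction of G2, G3
Step 2 - cascade G4, G5
Step 3 - combine G1, [G2/(1+G2*G3)], (G4*G5) in parallel
So the answer for step 2 is series.

Answer: series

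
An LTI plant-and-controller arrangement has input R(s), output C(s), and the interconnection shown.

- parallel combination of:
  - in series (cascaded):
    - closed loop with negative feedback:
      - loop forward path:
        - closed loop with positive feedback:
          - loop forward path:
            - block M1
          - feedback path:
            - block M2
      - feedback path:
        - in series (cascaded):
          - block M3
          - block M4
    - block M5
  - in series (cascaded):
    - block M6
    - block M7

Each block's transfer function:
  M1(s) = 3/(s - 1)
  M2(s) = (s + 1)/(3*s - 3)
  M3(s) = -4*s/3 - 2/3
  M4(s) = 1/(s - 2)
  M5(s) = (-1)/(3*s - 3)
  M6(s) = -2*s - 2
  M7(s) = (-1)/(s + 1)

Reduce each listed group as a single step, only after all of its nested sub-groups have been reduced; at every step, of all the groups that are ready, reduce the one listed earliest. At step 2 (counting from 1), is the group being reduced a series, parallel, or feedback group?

Answer: series

Working:
Step 1. apply the feedback formula to M1, M2
Step 2. multiply M3, M4 (series)
Step 3. apply the feedback formula to [M1/(1-M1*M2)], (M3*M4)
Step 4. multiply [[M1/(1-M1*M2)]/(1+[M1/(1-M1*M2)]*(M3*M4))], M5 (series)
Step 5. combine M6, M7 in series
Step 6. parallel reduction of ([[M1/(1-M1*M2)]/(1+[M1/(1-M1*M2)]*(M3*M4))]*M5), (M6*M7)
Step 2 collapses a series group.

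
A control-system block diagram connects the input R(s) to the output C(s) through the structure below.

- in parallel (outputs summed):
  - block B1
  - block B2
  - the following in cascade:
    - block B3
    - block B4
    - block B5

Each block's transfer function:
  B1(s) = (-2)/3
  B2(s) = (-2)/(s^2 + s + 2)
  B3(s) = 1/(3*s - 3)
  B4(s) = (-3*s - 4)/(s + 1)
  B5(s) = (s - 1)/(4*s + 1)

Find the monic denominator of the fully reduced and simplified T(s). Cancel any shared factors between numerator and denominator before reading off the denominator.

1. series reduction of B3, B4, B5, giving (-3*s - 4)/(12*s^2 + 15*s + 3)
2. combine B1, B2, (B3*B4*B5) in parallel, giving (-8*s^4 - 21*s^3 - 59*s^2 - 62*s - 18)/(12*s^4 + 27*s^3 + 42*s^2 + 33*s + 6)
That last expression is T(s), already simplified. Scaling its denominator by 1/12 (the reciprocal of the leading coefficient) yields the monic denominator.

Answer: s^4 + 9*s^3/4 + 7*s^2/2 + 11*s/4 + 1/2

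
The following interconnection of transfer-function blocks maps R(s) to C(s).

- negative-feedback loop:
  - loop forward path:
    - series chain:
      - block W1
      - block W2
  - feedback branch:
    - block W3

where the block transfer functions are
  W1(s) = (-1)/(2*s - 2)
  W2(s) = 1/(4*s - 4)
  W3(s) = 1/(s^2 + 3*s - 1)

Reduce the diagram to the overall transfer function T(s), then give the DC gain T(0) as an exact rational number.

The answer is -1/9.

Reasoning:
[1] series reduction of W1, W2 -> (-1)/(8*s^2 - 16*s + 8)
[2] reduce the feedback loop with forward (W1*W2) and return W3 -> (-s^2 - 3*s + 1)/(8*s^4 + 8*s^3 - 48*s^2 + 40*s - 9)
The step-2 result is T(s). Setting s = 0: T(0) = 1/(-9) = -1/9.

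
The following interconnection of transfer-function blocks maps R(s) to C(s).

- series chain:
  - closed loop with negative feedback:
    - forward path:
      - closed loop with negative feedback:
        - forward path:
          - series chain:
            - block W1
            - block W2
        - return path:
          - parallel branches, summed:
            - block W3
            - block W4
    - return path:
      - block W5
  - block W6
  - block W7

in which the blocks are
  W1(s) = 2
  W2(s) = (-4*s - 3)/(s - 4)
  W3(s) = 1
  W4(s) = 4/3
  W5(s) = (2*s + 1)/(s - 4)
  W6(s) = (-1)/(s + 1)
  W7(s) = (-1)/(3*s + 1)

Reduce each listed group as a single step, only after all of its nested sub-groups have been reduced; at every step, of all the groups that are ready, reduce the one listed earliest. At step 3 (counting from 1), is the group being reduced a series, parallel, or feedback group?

Step 1 - series reduction of W1, W2
Step 2 - combine W3, W4 in parallel
Step 3 - apply the feedback formula to (W1*W2), (W3+W4)
Step 4 - collapse the loop ([(W1*W2)/(1+(W1*W2)*(W3+W4))] forward, W5 return)
Step 5 - reduce the series chain [[(W1*W2)/(1+(W1*W2)*(W3+W4))]/(1+[(W1*W2)/(1+(W1*W2)*(W3+W4))]*W5)], W6, W7
So the answer for step 3 is feedback.

Answer: feedback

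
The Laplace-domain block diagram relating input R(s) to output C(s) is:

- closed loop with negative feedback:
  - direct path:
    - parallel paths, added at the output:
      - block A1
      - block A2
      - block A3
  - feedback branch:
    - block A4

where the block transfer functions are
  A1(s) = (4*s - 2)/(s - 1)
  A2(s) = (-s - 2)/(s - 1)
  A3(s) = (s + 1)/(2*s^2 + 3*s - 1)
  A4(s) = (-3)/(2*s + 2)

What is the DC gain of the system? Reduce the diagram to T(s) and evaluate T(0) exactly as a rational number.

Step 1: add A1, A2, A3 (parallel) = (6*s^3 + 2*s^2 - 15*s + 3)/(2*s^3 + s^2 - 4*s + 1)
Step 2: apply the feedback formula to (A1+A2+A3), A4 = (12*s^4 + 16*s^3 - 26*s^2 - 24*s + 6)/(4*s^4 - 12*s^3 - 12*s^2 + 39*s - 7)
Evaluating the step-2 result (the overall T(s)) at s = 0 gives T(0) = 6/(-7) = -6/7.

Answer: -6/7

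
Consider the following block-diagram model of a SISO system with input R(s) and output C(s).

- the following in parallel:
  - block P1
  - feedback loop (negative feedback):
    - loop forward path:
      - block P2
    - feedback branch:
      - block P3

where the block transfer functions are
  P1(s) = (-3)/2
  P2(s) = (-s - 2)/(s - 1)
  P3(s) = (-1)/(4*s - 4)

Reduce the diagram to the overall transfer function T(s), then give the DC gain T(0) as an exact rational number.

Step 1 - feedback reduction of P2, P3 gives (-4*s^2 - 4*s + 8)/(4*s^2 - 7*s + 6)
Step 2 - combine P1, [P2/(1+P2*P3)] in parallel gives (-20*s^2 + 13*s - 2)/(8*s^2 - 14*s + 12)
That last expression is T(s); at s = 0 only the constant terms survive, so T(0) = -2/12 = -1/6.

Final answer: -1/6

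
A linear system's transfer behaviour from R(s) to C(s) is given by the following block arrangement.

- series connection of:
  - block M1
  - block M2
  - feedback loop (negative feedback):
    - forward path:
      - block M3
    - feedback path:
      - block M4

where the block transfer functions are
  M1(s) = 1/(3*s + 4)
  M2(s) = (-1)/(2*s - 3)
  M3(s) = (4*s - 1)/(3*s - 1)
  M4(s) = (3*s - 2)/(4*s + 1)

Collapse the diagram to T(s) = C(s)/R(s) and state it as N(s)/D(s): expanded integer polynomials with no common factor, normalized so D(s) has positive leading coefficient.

The answer is (1 - 16*s^2)/(144*s^4 - 96*s^3 - 270*s^2 + 143*s - 12).

Reasoning:
Step 1 - close the feedback loop around M3, M4, giving (16*s^2 - 1)/(24*s^2 - 12*s + 1)
Step 2 - combine M1, M2, [M3/(1+M3*M4)] in series; the result is T(s) itself (integer coefficients, no common factor, positive leading denominator coefficient)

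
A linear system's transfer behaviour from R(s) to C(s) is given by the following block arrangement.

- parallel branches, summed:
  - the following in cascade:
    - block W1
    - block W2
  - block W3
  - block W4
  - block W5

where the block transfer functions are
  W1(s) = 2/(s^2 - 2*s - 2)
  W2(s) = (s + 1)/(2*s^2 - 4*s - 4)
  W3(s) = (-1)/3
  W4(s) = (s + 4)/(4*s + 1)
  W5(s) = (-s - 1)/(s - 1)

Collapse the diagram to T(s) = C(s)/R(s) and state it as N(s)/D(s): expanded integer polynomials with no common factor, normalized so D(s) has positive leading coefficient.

Step 1: series reduction of W1, W2 gives (s + 1)/(s^4 - 4*s^3 + 8*s + 4)
Step 2: sum the parallel branches (W1*W2), W3, W4, W5: this yields T(s), and no further normalization is needed

Therefore the answer is (-13*s^6 + 49*s^5 - 2*s^4 - 36*s^3 - 73*s^2 - 136*s - 59)/(12*s^6 - 57*s^5 + 33*s^4 + 108*s^3 - 24*s^2 - 60*s - 12).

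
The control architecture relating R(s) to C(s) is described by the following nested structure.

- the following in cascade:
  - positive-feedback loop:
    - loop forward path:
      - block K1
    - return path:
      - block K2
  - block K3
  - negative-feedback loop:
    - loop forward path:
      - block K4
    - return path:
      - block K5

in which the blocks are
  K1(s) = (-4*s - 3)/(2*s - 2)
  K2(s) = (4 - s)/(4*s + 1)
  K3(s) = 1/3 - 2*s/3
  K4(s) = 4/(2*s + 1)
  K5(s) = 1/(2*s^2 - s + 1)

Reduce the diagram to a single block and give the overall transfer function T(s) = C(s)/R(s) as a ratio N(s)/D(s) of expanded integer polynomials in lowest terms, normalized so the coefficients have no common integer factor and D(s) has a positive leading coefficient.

1. feedback reduction of K1, K2: (-16*s^2 - 16*s - 3)/(4*s^2 + 7*s + 10)
2. feedback reduction of K4, K5: (8*s^2 - 4*s + 4)/(4*s^3 + s + 5)
3. combine [K1/(1-K1*K2)], K3, [K4/(1+K4*K5)] in series, giving the overall T(s)

Hence the answer: (256*s^5 - 16*s^3 + 80*s^2 - 28*s - 12)/(48*s^5 + 84*s^4 + 132*s^3 + 81*s^2 + 135*s + 150)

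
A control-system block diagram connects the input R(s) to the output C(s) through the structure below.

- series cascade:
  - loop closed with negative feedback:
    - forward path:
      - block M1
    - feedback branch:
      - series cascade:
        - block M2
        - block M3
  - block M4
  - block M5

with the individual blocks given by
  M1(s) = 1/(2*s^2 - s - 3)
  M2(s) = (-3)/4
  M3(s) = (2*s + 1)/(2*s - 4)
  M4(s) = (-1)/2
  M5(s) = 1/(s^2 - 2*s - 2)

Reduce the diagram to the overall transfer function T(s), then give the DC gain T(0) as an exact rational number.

(1) multiply M2, M3 (series) = (-6*s - 3)/(8*s - 16)
(2) apply the feedback formula to M1, (M2*M3) = (8*s - 16)/(16*s^3 - 40*s^2 - 14*s + 45)
(3) cascade [M1/(1+M1*(M2*M3))], M4, M5 = (8 - 4*s)/(16*s^5 - 72*s^4 + 34*s^3 + 153*s^2 - 62*s - 90)
Step 3 gives the overall T(s). Then T(0) = 8/(-90) = -4/45.

Final answer: -4/45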